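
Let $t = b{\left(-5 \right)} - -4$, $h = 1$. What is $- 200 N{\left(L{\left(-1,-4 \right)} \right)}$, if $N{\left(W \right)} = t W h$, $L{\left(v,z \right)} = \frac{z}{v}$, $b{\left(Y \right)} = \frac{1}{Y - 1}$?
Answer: $- \frac{9200}{3} \approx -3066.7$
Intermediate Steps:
$b{\left(Y \right)} = \frac{1}{-1 + Y}$
$t = \frac{23}{6}$ ($t = \frac{1}{-1 - 5} - -4 = \frac{1}{-6} + 4 = - \frac{1}{6} + 4 = \frac{23}{6} \approx 3.8333$)
$N{\left(W \right)} = \frac{23 W}{6}$ ($N{\left(W \right)} = \frac{23 W}{6} \cdot 1 = \frac{23 W}{6}$)
$- 200 N{\left(L{\left(-1,-4 \right)} \right)} = - 200 \frac{23 \left(- \frac{4}{-1}\right)}{6} = - 200 \frac{23 \left(\left(-4\right) \left(-1\right)\right)}{6} = - 200 \cdot \frac{23}{6} \cdot 4 = \left(-200\right) \frac{46}{3} = - \frac{9200}{3}$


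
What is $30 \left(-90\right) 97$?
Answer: $-261900$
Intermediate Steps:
$30 \left(-90\right) 97 = \left(-2700\right) 97 = -261900$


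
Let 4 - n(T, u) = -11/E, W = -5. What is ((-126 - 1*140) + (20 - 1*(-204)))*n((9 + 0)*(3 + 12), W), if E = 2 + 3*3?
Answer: -210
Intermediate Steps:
E = 11 (E = 2 + 9 = 11)
n(T, u) = 5 (n(T, u) = 4 - (-11)/11 = 4 - 1*(-1) = 4 + 1 = 5)
((-126 - 1*140) + (20 - 1*(-204)))*n((9 + 0)*(3 + 12), W) = ((-126 - 1*140) + (20 - 1*(-204)))*5 = ((-126 - 140) + (20 + 204))*5 = (-266 + 224)*5 = -42*5 = -210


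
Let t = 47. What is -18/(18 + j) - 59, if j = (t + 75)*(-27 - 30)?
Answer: -68201/1156 ≈ -58.997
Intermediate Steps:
j = -6954 (j = (47 + 75)*(-27 - 30) = 122*(-57) = -6954)
-18/(18 + j) - 59 = -18/(18 - 6954) - 59 = -18/(-6936) - 59 = -1/6936*(-18) - 59 = 3/1156 - 59 = -68201/1156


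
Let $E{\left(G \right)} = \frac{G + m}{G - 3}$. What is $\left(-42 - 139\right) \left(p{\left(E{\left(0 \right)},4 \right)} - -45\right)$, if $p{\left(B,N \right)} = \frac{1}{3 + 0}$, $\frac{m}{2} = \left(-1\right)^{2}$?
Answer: $- \frac{24616}{3} \approx -8205.3$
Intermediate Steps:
$m = 2$ ($m = 2 \left(-1\right)^{2} = 2 \cdot 1 = 2$)
$E{\left(G \right)} = \frac{2 + G}{-3 + G}$ ($E{\left(G \right)} = \frac{G + 2}{G - 3} = \frac{2 + G}{-3 + G}$)
$p{\left(B,N \right)} = \frac{1}{3}$
$\left(-42 - 139\right) \left(p{\left(E{\left(0 \right)},4 \right)} - -45\right) = \left(-42 - 139\right) \left(\frac{1}{3} - -45\right) = - 181 \left(\frac{1}{3} + 45\right) = \left(-181\right) \frac{136}{3} = - \frac{24616}{3}$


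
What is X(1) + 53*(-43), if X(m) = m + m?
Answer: -2277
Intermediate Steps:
X(m) = 2*m
X(1) + 53*(-43) = 2*1 + 53*(-43) = 2 - 2279 = -2277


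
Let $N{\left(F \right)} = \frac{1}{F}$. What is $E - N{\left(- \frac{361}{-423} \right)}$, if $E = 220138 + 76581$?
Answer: $\frac{107115136}{361} \approx 2.9672 \cdot 10^{5}$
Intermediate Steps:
$E = 296719$
$E - N{\left(- \frac{361}{-423} \right)} = 296719 - \frac{1}{\left(-361\right) \frac{1}{-423}} = 296719 - \frac{1}{\left(-361\right) \left(- \frac{1}{423}\right)} = 296719 - \frac{1}{\frac{361}{423}} = 296719 - \frac{423}{361} = \frac{107115136}{361}$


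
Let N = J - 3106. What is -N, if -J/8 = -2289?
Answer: -15206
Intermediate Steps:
J = 18312 (J = -8*(-2289) = 18312)
N = 15206 (N = 18312 - 3106 = 15206)
-N = -1*15206 = -15206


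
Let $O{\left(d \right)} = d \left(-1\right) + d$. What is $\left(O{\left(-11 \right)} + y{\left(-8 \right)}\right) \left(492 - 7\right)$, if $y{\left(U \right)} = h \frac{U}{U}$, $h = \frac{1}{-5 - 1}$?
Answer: $- \frac{485}{6} \approx -80.833$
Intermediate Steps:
$h = - \frac{1}{6}$ ($h = \frac{1}{-6} = - \frac{1}{6} \approx -0.16667$)
$y{\left(U \right)} = - \frac{1}{6}$ ($y{\left(U \right)} = - \frac{U \frac{1}{U}}{6} = \left(- \frac{1}{6}\right) 1 = - \frac{1}{6}$)
$O{\left(d \right)} = 0$ ($O{\left(d \right)} = - d + d = 0$)
$\left(O{\left(-11 \right)} + y{\left(-8 \right)}\right) \left(492 - 7\right) = \left(0 - \frac{1}{6}\right) \left(492 - 7\right) = \left(- \frac{1}{6}\right) 485 = - \frac{485}{6}$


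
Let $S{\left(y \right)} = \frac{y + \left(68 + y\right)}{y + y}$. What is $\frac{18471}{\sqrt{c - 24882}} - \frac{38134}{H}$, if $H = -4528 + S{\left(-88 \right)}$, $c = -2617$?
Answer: $\frac{1677896}{199205} - \frac{18471 i \sqrt{27499}}{27499} \approx 8.423 - 111.39 i$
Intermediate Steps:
$S{\left(y \right)} = \frac{68 + 2 y}{2 y}$
$H = - \frac{199205}{44}$ ($H = -4528 + \frac{34 - 88}{-88} = -4528 - - \frac{27}{44} = -4528 + \frac{27}{44} = - \frac{199205}{44} \approx -4527.4$)
$\frac{18471}{\sqrt{c - 24882}} - \frac{38134}{H} = \frac{18471}{\sqrt{-2617 - 24882}} - \frac{38134}{- \frac{199205}{44}} = \frac{18471}{\sqrt{-27499}} - - \frac{1677896}{199205} = \frac{18471}{i \sqrt{27499}} + \frac{1677896}{199205} = 18471 \left(- \frac{i \sqrt{27499}}{27499}\right) + \frac{1677896}{199205} = - \frac{18471 i \sqrt{27499}}{27499} + \frac{1677896}{199205} = \frac{1677896}{199205} - \frac{18471 i \sqrt{27499}}{27499}$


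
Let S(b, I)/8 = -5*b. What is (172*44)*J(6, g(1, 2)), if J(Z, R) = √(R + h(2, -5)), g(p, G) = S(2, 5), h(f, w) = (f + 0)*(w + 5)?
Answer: 30272*I*√5 ≈ 67690.0*I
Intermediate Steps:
S(b, I) = -40*b (S(b, I) = 8*(-5*b) = -40*b)
h(f, w) = f*(5 + w)
g(p, G) = -80 (g(p, G) = -40*2 = -80)
J(Z, R) = √R (J(Z, R) = √(R + 2*(5 - 5)) = √(R + 2*0) = √(R + 0) = √R)
(172*44)*J(6, g(1, 2)) = (172*44)*√(-80) = 7568*(4*I*√5) = 30272*I*√5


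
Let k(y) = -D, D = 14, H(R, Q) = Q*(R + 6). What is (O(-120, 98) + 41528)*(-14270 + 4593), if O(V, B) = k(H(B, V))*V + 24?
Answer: -418356064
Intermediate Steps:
H(R, Q) = Q*(6 + R)
k(y) = -14 (k(y) = -1*14 = -14)
O(V, B) = 24 - 14*V (O(V, B) = -14*V + 24 = 24 - 14*V)
(O(-120, 98) + 41528)*(-14270 + 4593) = ((24 - 14*(-120)) + 41528)*(-14270 + 4593) = ((24 + 1680) + 41528)*(-9677) = (1704 + 41528)*(-9677) = 43232*(-9677) = -418356064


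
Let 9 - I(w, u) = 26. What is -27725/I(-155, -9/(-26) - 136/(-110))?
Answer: 27725/17 ≈ 1630.9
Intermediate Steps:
I(w, u) = -17 (I(w, u) = 9 - 1*26 = 9 - 26 = -17)
-27725/I(-155, -9/(-26) - 136/(-110)) = -27725/(-17) = -27725*(-1/17) = 27725/17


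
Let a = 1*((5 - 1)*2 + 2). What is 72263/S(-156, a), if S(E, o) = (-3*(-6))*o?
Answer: 72263/180 ≈ 401.46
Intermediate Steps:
a = 10 (a = 1*(4*2 + 2) = 1*(8 + 2) = 1*10 = 10)
S(E, o) = 18*o
72263/S(-156, a) = 72263/((18*10)) = 72263/180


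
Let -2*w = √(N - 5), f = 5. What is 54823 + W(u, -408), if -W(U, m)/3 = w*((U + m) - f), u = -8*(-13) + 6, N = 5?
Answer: 54823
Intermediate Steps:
u = 110 (u = 104 + 6 = 110)
w = 0 (w = -√(5 - 5)/2 = -√0/2 = -½*0 = 0)
W(U, m) = 0 (W(U, m) = -0*((U + m) - 1*5) = -0*((U + m) - 5) = -0*(-5 + U + m) = -3*0 = 0)
54823 + W(u, -408) = 54823 + 0 = 54823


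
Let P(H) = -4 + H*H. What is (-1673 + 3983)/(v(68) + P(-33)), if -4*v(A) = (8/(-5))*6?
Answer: 11550/5437 ≈ 2.1243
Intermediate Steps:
P(H) = -4 + H²
v(A) = 12/5 (v(A) = -8/(-5)*6/4 = -8*(-⅕)*6/4 = -(-2)*6/5 = -¼*(-48/5) = 12/5)
(-1673 + 3983)/(v(68) + P(-33)) = (-1673 + 3983)/(12/5 + (-4 + (-33)²)) = 2310/(12/5 + (-4 + 1089)) = 2310/(12/5 + 1085) = 2310/(5437/5) = 2310*(5/5437) = 11550/5437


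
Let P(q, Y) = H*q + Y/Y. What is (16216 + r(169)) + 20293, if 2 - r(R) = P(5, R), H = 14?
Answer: 36440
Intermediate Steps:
P(q, Y) = 1 + 14*q (P(q, Y) = 14*q + Y/Y = 14*q + 1 = 1 + 14*q)
r(R) = -69 (r(R) = 2 - (1 + 14*5) = 2 - (1 + 70) = 2 - 1*71 = 2 - 71 = -69)
(16216 + r(169)) + 20293 = (16216 - 69) + 20293 = 16147 + 20293 = 36440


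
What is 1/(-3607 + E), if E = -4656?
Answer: -1/8263 ≈ -0.00012102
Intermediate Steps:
1/(-3607 + E) = 1/(-3607 - 4656) = 1/(-8263) = -1/8263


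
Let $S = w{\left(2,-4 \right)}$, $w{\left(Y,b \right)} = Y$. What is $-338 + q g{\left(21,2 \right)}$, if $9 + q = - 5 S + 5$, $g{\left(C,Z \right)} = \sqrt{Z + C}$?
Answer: $-338 - 14 \sqrt{23} \approx -405.14$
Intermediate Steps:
$S = 2$
$g{\left(C,Z \right)} = \sqrt{C + Z}$
$q = -14$ ($q = -9 + \left(\left(-5\right) 2 + 5\right) = -9 + \left(-10 + 5\right) = -9 - 5 = -14$)
$-338 + q g{\left(21,2 \right)} = -338 - 14 \sqrt{21 + 2} = -338 - 14 \sqrt{23}$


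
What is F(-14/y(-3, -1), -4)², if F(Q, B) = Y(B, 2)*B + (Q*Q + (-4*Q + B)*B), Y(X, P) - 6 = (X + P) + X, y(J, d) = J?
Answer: 1024144/81 ≈ 12644.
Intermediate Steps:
Y(X, P) = 6 + P + 2*X (Y(X, P) = 6 + ((X + P) + X) = 6 + ((P + X) + X) = 6 + (P + 2*X) = 6 + P + 2*X)
F(Q, B) = Q² + B*(8 + 2*B) + B*(B - 4*Q) (F(Q, B) = (6 + 2 + 2*B)*B + (Q*Q + (-4*Q + B)*B) = (8 + 2*B)*B + (Q² + (B - 4*Q)*B) = B*(8 + 2*B) + (Q² + B*(B - 4*Q)) = Q² + B*(8 + 2*B) + B*(B - 4*Q))
F(-14/y(-3, -1), -4)² = ((-14/(-3))² + 3*(-4)² + 8*(-4) - 4*(-4)*(-14/(-3)))² = ((-14*(-⅓))² + 3*16 - 32 - 4*(-4)*(-14*(-⅓)))² = ((14/3)² + 48 - 32 - 4*(-4)*14/3)² = (196/9 + 48 - 32 + 224/3)² = (1012/9)² = 1024144/81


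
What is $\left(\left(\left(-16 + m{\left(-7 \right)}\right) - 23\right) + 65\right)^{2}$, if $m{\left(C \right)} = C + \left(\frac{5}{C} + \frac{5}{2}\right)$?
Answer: $\frac{84681}{196} \approx 432.05$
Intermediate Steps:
$m{\left(C \right)} = \frac{5}{2} + C + \frac{5}{C}$ ($m{\left(C \right)} = C + \left(\frac{5}{C} + 5 \cdot \frac{1}{2}\right) = C + \left(\frac{5}{C} + \frac{5}{2}\right) = C + \left(\frac{5}{2} + \frac{5}{C}\right) = \frac{5}{2} + C + \frac{5}{C}$)
$\left(\left(\left(-16 + m{\left(-7 \right)}\right) - 23\right) + 65\right)^{2} = \left(\left(\left(-16 + \left(\frac{5}{2} - 7 + \frac{5}{-7}\right)\right) - 23\right) + 65\right)^{2} = \left(\left(\left(-16 + \left(\frac{5}{2} - 7 + 5 \left(- \frac{1}{7}\right)\right)\right) - 23\right) + 65\right)^{2} = \left(\left(\left(-16 - \frac{73}{14}\right) - 23\right) + 65\right)^{2} = \left(\left(- \frac{297}{14} - 23\right) + 65\right)^{2} = \left(- \frac{619}{14} + 65\right)^{2} = \left(\frac{291}{14}\right)^{2} = \frac{84681}{196}$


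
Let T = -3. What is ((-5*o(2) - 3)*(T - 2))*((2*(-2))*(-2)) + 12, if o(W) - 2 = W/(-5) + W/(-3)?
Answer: 956/3 ≈ 318.67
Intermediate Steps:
o(W) = 2 - 8*W/15 (o(W) = 2 + (W/(-5) + W/(-3)) = 2 + (W*(-⅕) + W*(-⅓)) = 2 + (-W/5 - W/3) = 2 - 8*W/15)
((-5*o(2) - 3)*(T - 2))*((2*(-2))*(-2)) + 12 = ((-5*(2 - 8/15*2) - 3)*(-3 - 2))*((2*(-2))*(-2)) + 12 = ((-5*(2 - 16/15) - 3)*(-5))*(-4*(-2)) + 12 = ((-5*14/15 - 3)*(-5))*8 + 12 = ((-14/3 - 3)*(-5))*8 + 12 = -23/3*(-5)*8 + 12 = (115/3)*8 + 12 = 920/3 + 12 = 956/3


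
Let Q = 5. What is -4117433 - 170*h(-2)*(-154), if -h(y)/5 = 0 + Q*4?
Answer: -6735433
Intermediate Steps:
h(y) = -100 (h(y) = -5*(0 + 5*4) = -5*(0 + 20) = -5*20 = -100)
-4117433 - 170*h(-2)*(-154) = -4117433 - 170*(-100)*(-154) = -4117433 + 17000*(-154) = -4117433 - 2618000 = -6735433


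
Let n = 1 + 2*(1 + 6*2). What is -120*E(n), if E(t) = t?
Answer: -3240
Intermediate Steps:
n = 27 (n = 1 + 2*(1 + 12) = 1 + 2*13 = 1 + 26 = 27)
-120*E(n) = -120*27 = -3240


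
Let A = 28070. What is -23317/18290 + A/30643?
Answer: -201102531/560460470 ≈ -0.35882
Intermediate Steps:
-23317/18290 + A/30643 = -23317/18290 + 28070/30643 = -201102531/560460470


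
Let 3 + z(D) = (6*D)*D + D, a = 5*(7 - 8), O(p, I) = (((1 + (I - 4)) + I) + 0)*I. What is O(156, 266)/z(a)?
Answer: 70357/71 ≈ 990.94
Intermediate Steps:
O(p, I) = I*(-3 + 2*I) (O(p, I) = (((1 + (-4 + I)) + I) + 0)*I = (((-3 + I) + I) + 0)*I = ((-3 + 2*I) + 0)*I = (-3 + 2*I)*I = I*(-3 + 2*I))
a = -5 (a = 5*(-1) = -5)
z(D) = -3 + D + 6*D**2 (z(D) = -3 + ((6*D)*D + D) = -3 + (6*D**2 + D) = -3 + (D + 6*D**2) = -3 + D + 6*D**2)
O(156, 266)/z(a) = (266*(-3 + 2*266))/(-3 - 5 + 6*(-5)**2) = (266*(-3 + 532))/(-3 - 5 + 6*25) = (266*529)/(-3 - 5 + 150) = 140714/142 = 140714*(1/142) = 70357/71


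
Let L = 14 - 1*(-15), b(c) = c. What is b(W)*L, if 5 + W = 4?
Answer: -29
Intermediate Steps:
W = -1 (W = -5 + 4 = -1)
L = 29 (L = 14 + 15 = 29)
b(W)*L = -1*29 = -29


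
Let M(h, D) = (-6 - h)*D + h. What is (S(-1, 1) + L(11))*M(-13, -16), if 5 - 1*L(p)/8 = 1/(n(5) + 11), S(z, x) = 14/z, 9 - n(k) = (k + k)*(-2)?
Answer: -3225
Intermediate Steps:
M(h, D) = h + D*(-6 - h) (M(h, D) = D*(-6 - h) + h = h + D*(-6 - h))
n(k) = 9 + 4*k (n(k) = 9 - (k + k)*(-2) = 9 - 2*k*(-2) = 9 - (-4)*k = 9 + 4*k)
L(p) = 199/5 (L(p) = 40 - 8/((9 + 4*5) + 11) = 40 - 8/((9 + 20) + 11) = 40 - 8/(29 + 11) = 40 - 8/40 = 40 - 8*1/40 = 40 - ⅕ = 199/5)
(S(-1, 1) + L(11))*M(-13, -16) = (14/(-1) + 199/5)*(-13 - 6*(-16) - 1*(-16)*(-13)) = (14*(-1) + 199/5)*(-13 + 96 - 208) = (-14 + 199/5)*(-125) = (129/5)*(-125) = -3225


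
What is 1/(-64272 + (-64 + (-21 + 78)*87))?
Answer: -1/59377 ≈ -1.6842e-5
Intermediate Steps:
1/(-64272 + (-64 + (-21 + 78)*87)) = 1/(-64272 + (-64 + 57*87)) = 1/(-64272 + (-64 + 4959)) = 1/(-64272 + 4895) = 1/(-59377) = -1/59377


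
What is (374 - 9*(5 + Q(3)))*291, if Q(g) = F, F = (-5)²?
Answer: 30264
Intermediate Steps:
F = 25
Q(g) = 25
(374 - 9*(5 + Q(3)))*291 = (374 - 9*(5 + 25))*291 = (374 - 9*30)*291 = (374 - 270)*291 = 104*291 = 30264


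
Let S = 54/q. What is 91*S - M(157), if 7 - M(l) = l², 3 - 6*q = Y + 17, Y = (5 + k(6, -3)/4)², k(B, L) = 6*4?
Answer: 122118/5 ≈ 24424.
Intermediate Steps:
k(B, L) = 24
Y = 121 (Y = (5 + 24/4)² = (5 + 24*(¼))² = (5 + 6)² = 11² = 121)
q = -45/2 (q = ½ - (121 + 17)/6 = ½ - ⅙*138 = ½ - 23 = -45/2 ≈ -22.500)
S = -12/5 (S = 54/(-45/2) = 54*(-2/45) = -12/5 ≈ -2.4000)
M(l) = 7 - l²
91*S - M(157) = 91*(-12/5) - (7 - 1*157²) = -1092/5 - (7 - 1*24649) = -1092/5 - (7 - 24649) = -1092/5 - 1*(-24642) = -1092/5 + 24642 = 122118/5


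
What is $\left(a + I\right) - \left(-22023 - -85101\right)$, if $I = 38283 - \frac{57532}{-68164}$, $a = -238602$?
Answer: $- \frac{4488533894}{17041} \approx -2.634 \cdot 10^{5}$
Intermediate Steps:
$I = \frac{652394986}{17041}$ ($I = 38283 - - \frac{14383}{17041} = 38283 + \frac{14383}{17041} = \frac{652394986}{17041} \approx 38284.0$)
$\left(a + I\right) - \left(-22023 - -85101\right) = \left(-238602 + \frac{652394986}{17041}\right) - \left(-22023 - -85101\right) = - \frac{3413621696}{17041} - \left(-22023 + 85101\right) = - \frac{3413621696}{17041} - 63078 = - \frac{4488533894}{17041}$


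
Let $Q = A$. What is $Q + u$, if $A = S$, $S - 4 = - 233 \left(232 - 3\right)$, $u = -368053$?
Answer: $-421406$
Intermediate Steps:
$S = -53353$ ($S = 4 - 233 \left(232 - 3\right) = 4 - 53357 = -53353$)
$A = -53353$
$Q = -53353$
$Q + u = -53353 - 368053 = -421406$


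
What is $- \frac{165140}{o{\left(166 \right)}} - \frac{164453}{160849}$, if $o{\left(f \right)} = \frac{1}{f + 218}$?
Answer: $- \frac{10200040046693}{160849} \approx -6.3414 \cdot 10^{7}$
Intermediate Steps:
$o{\left(f \right)} = \frac{1}{218 + f}$
$- \frac{165140}{o{\left(166 \right)}} - \frac{164453}{160849} = - \frac{165140}{\frac{1}{218 + 166}} - \frac{164453}{160849} = - \frac{165140}{\frac{1}{384}} - \frac{164453}{160849} = - 165140 \frac{1}{\frac{1}{384}} - \frac{164453}{160849} = \left(-165140\right) 384 - \frac{164453}{160849} = -63413760 - \frac{164453}{160849} = - \frac{10200040046693}{160849}$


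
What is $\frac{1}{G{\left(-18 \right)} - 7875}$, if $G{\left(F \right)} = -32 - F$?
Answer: $- \frac{1}{7889} \approx -0.00012676$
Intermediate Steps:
$\frac{1}{G{\left(-18 \right)} - 7875} = \frac{1}{\left(-32 - -18\right) - 7875} = \frac{1}{\left(-32 + 18\right) - 7875} = \frac{1}{-14 - 7875} = \frac{1}{-7889} = - \frac{1}{7889}$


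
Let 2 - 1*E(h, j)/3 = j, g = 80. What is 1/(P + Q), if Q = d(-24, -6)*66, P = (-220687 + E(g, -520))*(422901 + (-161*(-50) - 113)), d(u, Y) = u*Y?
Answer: -1/94405643894 ≈ -1.0593e-11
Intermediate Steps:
E(h, j) = 6 - 3*j
d(u, Y) = Y*u
P = -94405653398 (P = (-220687 + (6 - 3*(-520)))*(422901 + (-161*(-50) - 113)) = (-220687 + (6 + 1560))*(422901 + (8050 - 113)) = (-220687 + 1566)*(422901 + 7937) = -219121*430838 = -94405653398)
Q = 9504 (Q = -6*(-24)*66 = 144*66 = 9504)
1/(P + Q) = 1/(-94405653398 + 9504) = 1/(-94405643894) = -1/94405643894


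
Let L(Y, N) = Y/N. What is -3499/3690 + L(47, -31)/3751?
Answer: -407040649/429076890 ≈ -0.94864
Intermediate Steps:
-3499/3690 + L(47, -31)/3751 = -3499/3690 + (47/(-31))/3751 = -3499*1/3690 + (47*(-1/31))*(1/3751) = -3499/3690 - 47/31*1/3751 = -3499/3690 - 47/116281 = -407040649/429076890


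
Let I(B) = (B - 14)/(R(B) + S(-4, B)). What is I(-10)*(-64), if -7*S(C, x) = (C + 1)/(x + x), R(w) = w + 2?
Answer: -215040/1123 ≈ -191.49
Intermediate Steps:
R(w) = 2 + w
S(C, x) = -(1 + C)/(14*x) (S(C, x) = -(C + 1)/(7*(x + x)) = -(1 + C)/(7*(2*x)) = -(1 + C)*1/(2*x)/7 = -(1 + C)/(14*x))
I(B) = (-14 + B)/(2 + B + 3/(14*B)) (I(B) = (B - 14)/((2 + B) + (-1 - 1*(-4))/(14*B)) = (-14 + B)/((2 + B) + (-1 + 4)/(14*B)) = (-14 + B)/((2 + B) + (1/14)*3/B) = (-14 + B)/((2 + B) + 3/(14*B)) = (-14 + B)/(2 + B + 3/(14*B)))
I(-10)*(-64) = (14*(-10)*(-14 - 10)/(3 + 14*(-10)*(2 - 10)))*(-64) = (14*(-10)*(-24)/(3 + 14*(-10)*(-8)))*(-64) = (14*(-10)*(-24)/(3 + 1120))*(-64) = (14*(-10)*(-24)/1123)*(-64) = (14*(-10)*(1/1123)*(-24))*(-64) = (3360/1123)*(-64) = -215040/1123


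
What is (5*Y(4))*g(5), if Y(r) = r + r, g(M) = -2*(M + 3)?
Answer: -640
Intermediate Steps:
g(M) = -6 - 2*M (g(M) = -2*(3 + M) = -6 - 2*M)
Y(r) = 2*r
(5*Y(4))*g(5) = (5*(2*4))*(-6 - 2*5) = (5*8)*(-6 - 10) = 40*(-16) = -640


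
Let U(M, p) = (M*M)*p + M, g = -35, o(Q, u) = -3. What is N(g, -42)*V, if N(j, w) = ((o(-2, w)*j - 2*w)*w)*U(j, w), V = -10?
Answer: -4086879300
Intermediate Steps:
U(M, p) = M + p*M² (U(M, p) = M²*p + M = p*M² + M = M + p*M²)
N(j, w) = j*w*(1 + j*w)*(-3*j - 2*w) (N(j, w) = ((-3*j - 2*w)*w)*(j*(1 + j*w)) = (w*(-3*j - 2*w))*(j*(1 + j*w)) = j*w*(1 + j*w)*(-3*j - 2*w))
N(g, -42)*V = -35*(-42)*(1 - 35*(-42))*(-3*(-35) - 2*(-42))*(-10) = -35*(-42)*(1 + 1470)*(105 + 84)*(-10) = -35*(-42)*1471*189*(-10) = 408687930*(-10) = -4086879300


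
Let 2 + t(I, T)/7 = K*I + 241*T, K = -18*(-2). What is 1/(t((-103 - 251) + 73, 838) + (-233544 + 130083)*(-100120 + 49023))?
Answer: 1/5287889597 ≈ 1.8911e-10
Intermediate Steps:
K = 36
t(I, T) = -14 + 252*I + 1687*T (t(I, T) = -14 + 7*(36*I + 241*T) = -14 + (252*I + 1687*T) = -14 + 252*I + 1687*T)
1/(t((-103 - 251) + 73, 838) + (-233544 + 130083)*(-100120 + 49023)) = 1/((-14 + 252*((-103 - 251) + 73) + 1687*838) + (-233544 + 130083)*(-100120 + 49023)) = 1/((-14 + 252*(-354 + 73) + 1413706) - 103461*(-51097)) = 1/((-14 + 252*(-281) + 1413706) + 5286546717) = 1/((-14 - 70812 + 1413706) + 5286546717) = 1/(1342880 + 5286546717) = 1/5287889597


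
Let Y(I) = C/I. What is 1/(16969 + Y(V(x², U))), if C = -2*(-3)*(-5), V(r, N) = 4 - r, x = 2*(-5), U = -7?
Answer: 16/271509 ≈ 5.8930e-5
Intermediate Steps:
x = -10
C = -30 (C = 6*(-5) = -30)
Y(I) = -30/I
1/(16969 + Y(V(x², U))) = 1/(16969 - 30/(4 - 1*(-10)²)) = 1/(16969 - 30/(4 - 1*100)) = 1/(16969 - 30/(4 - 100)) = 1/(16969 - 30/(-96)) = 1/(16969 - 30*(-1/96)) = 1/(16969 + 5/16) = 1/(271509/16) = 16/271509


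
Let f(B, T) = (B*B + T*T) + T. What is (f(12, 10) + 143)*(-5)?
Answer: -1985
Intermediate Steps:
f(B, T) = T + B² + T² (f(B, T) = (B² + T²) + T = T + B² + T²)
(f(12, 10) + 143)*(-5) = ((10 + 12² + 10²) + 143)*(-5) = ((10 + 144 + 100) + 143)*(-5) = (254 + 143)*(-5) = 397*(-5) = -1985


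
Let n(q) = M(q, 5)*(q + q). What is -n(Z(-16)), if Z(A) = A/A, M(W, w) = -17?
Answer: 34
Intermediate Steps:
Z(A) = 1
n(q) = -34*q (n(q) = -17*(q + q) = -34*q)
-n(Z(-16)) = -(-34) = -1*(-34) = 34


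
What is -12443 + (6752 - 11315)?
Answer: -17006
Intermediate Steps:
-12443 + (6752 - 11315) = -12443 - 4563 = -17006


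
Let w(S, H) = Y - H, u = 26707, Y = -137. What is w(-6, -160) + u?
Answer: 26730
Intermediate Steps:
w(S, H) = -137 - H
w(-6, -160) + u = (-137 - 1*(-160)) + 26707 = (-137 + 160) + 26707 = 23 + 26707 = 26730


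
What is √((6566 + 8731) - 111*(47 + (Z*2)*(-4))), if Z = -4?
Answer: 8*√102 ≈ 80.796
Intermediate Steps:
√((6566 + 8731) - 111*(47 + (Z*2)*(-4))) = √((6566 + 8731) - 111*(47 - 4*2*(-4))) = √(15297 - 111*(47 - 8*(-4))) = √(15297 - 111*(47 + 32)) = √(15297 - 111*79) = √(15297 - 8769) = √6528 = 8*√102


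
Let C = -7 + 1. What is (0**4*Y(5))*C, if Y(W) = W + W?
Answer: 0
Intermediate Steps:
Y(W) = 2*W
C = -6
(0**4*Y(5))*C = (0**4*(2*5))*(-6) = (0*10)*(-6) = 0*(-6) = 0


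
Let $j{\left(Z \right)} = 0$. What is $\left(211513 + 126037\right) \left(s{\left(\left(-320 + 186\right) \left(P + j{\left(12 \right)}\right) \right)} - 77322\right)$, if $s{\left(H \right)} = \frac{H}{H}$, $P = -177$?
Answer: $-26099703550$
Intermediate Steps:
$s{\left(H \right)} = 1$
$\left(211513 + 126037\right) \left(s{\left(\left(-320 + 186\right) \left(P + j{\left(12 \right)}\right) \right)} - 77322\right) = \left(211513 + 126037\right) \left(1 - 77322\right) = 337550 \left(-77321\right) = -26099703550$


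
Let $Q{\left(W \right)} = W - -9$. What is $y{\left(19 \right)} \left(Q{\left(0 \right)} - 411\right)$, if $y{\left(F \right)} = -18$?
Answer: $7236$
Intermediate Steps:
$Q{\left(W \right)} = 9 + W$ ($Q{\left(W \right)} = W + 9 = 9 + W$)
$y{\left(19 \right)} \left(Q{\left(0 \right)} - 411\right) = - 18 \left(\left(9 + 0\right) - 411\right) = - 18 \left(9 - 411\right) = \left(-18\right) \left(-402\right) = 7236$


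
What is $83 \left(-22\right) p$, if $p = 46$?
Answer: $-83996$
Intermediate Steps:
$83 \left(-22\right) p = 83 \left(-22\right) 46 = \left(-1826\right) 46 = -83996$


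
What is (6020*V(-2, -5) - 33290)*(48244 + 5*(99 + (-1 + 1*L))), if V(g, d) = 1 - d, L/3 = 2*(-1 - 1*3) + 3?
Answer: 137704970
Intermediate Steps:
L = -15 (L = 3*(2*(-1 - 1*3) + 3) = 3*(2*(-1 - 3) + 3) = 3*(2*(-4) + 3) = 3*(-8 + 3) = 3*(-5) = -15)
(6020*V(-2, -5) - 33290)*(48244 + 5*(99 + (-1 + 1*L))) = (6020*(1 - 1*(-5)) - 33290)*(48244 + 5*(99 + (-1 + 1*(-15)))) = (6020*(1 + 5) - 33290)*(48244 + 5*(99 + (-1 - 15))) = (6020*6 - 33290)*(48244 + 5*(99 - 16)) = (36120 - 33290)*(48244 + 5*83) = 2830*(48244 + 415) = 2830*48659 = 137704970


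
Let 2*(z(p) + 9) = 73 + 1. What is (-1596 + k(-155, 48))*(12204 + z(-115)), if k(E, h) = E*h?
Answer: -110528352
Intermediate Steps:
z(p) = 28 (z(p) = -9 + (73 + 1)/2 = -9 + (1/2)*74 = -9 + 37 = 28)
(-1596 + k(-155, 48))*(12204 + z(-115)) = (-1596 - 155*48)*(12204 + 28) = (-1596 - 7440)*12232 = -9036*12232 = -110528352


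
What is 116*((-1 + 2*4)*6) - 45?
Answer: 4827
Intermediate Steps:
116*((-1 + 2*4)*6) - 45 = 116*((-1 + 8)*6) - 45 = 116*(7*6) - 45 = 116*42 - 45 = 4872 - 45 = 4827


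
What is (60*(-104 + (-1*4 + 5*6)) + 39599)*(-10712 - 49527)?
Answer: -2103485641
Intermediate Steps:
(60*(-104 + (-1*4 + 5*6)) + 39599)*(-10712 - 49527) = (60*(-104 + (-4 + 30)) + 39599)*(-60239) = (60*(-104 + 26) + 39599)*(-60239) = (60*(-78) + 39599)*(-60239) = (-4680 + 39599)*(-60239) = 34919*(-60239) = -2103485641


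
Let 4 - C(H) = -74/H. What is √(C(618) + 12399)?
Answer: 2*√296065569/309 ≈ 111.37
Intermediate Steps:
C(H) = 4 + 74/H (C(H) = 4 - (-74)/H = 4 + 74/H)
√(C(618) + 12399) = √((4 + 74/618) + 12399) = √((4 + 74*(1/618)) + 12399) = √((4 + 37/309) + 12399) = √(1273/309 + 12399) = √(3832564/309) = 2*√296065569/309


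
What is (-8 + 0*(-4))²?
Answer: 64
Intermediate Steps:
(-8 + 0*(-4))² = (-8 + 0)² = (-8)² = 64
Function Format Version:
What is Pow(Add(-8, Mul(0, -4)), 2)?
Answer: 64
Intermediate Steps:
Pow(Add(-8, Mul(0, -4)), 2) = Pow(Add(-8, 0), 2) = Pow(-8, 2) = 64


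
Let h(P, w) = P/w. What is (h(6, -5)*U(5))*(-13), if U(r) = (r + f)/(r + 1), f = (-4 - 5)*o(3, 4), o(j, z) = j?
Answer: -286/5 ≈ -57.200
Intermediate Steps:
f = -27 (f = (-4 - 5)*3 = -9*3 = -27)
U(r) = (-27 + r)/(1 + r) (U(r) = (r - 27)/(r + 1) = (-27 + r)/(1 + r))
(h(6, -5)*U(5))*(-13) = ((6/(-5))*((-27 + 5)/(1 + 5)))*(-13) = ((6*(-⅕))*(-22/6))*(-13) = -(-22)/5*(-13) = -6/5*(-11/3)*(-13) = (22/5)*(-13) = -286/5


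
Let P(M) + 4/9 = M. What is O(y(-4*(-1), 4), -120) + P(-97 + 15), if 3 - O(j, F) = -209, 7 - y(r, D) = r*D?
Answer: 1166/9 ≈ 129.56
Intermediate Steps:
P(M) = -4/9 + M
y(r, D) = 7 - D*r (y(r, D) = 7 - r*D = 7 - D*r)
O(j, F) = 212 (O(j, F) = 3 - 1*(-209) = 3 + 209 = 212)
O(y(-4*(-1), 4), -120) + P(-97 + 15) = 212 + (-4/9 + (-97 + 15)) = 212 + (-4/9 - 82) = 212 - 742/9 = 1166/9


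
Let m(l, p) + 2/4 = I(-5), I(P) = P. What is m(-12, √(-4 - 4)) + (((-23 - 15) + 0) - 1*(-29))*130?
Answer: -2351/2 ≈ -1175.5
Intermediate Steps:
m(l, p) = -11/2 (m(l, p) = -½ - 5 = -11/2)
m(-12, √(-4 - 4)) + (((-23 - 15) + 0) - 1*(-29))*130 = -11/2 + (((-23 - 15) + 0) - 1*(-29))*130 = -11/2 + ((-38 + 0) + 29)*130 = -11/2 + (-38 + 29)*130 = -11/2 - 9*130 = -11/2 - 1170 = -2351/2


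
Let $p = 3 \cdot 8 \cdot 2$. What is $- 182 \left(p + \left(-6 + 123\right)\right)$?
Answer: $-30030$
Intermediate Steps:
$p = 48$ ($p = 24 \cdot 2 = 48$)
$- 182 \left(p + \left(-6 + 123\right)\right) = - 182 \left(48 + \left(-6 + 123\right)\right) = - 182 \left(48 + 117\right) = \left(-182\right) 165 = -30030$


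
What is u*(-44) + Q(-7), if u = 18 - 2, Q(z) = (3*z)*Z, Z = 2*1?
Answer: -746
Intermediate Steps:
Z = 2
Q(z) = 6*z (Q(z) = (3*z)*2 = 6*z)
u = 16
u*(-44) + Q(-7) = 16*(-44) + 6*(-7) = -704 - 42 = -746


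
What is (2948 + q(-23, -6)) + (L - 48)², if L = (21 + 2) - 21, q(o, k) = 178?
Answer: 5242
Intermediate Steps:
L = 2 (L = 23 - 21 = 2)
(2948 + q(-23, -6)) + (L - 48)² = (2948 + 178) + (2 - 48)² = 3126 + (-46)² = 3126 + 2116 = 5242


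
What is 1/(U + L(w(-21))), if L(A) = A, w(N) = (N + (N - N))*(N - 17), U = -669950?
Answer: -1/669152 ≈ -1.4944e-6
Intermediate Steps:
w(N) = N*(-17 + N) (w(N) = (N + 0)*(-17 + N) = N*(-17 + N))
1/(U + L(w(-21))) = 1/(-669950 - 21*(-17 - 21)) = 1/(-669950 - 21*(-38)) = 1/(-669950 + 798) = 1/(-669152) = -1/669152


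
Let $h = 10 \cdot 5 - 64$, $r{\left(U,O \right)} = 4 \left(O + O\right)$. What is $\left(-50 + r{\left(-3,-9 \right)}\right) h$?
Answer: $1708$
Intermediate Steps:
$r{\left(U,O \right)} = 8 O$ ($r{\left(U,O \right)} = 4 \cdot 2 O = 8 O$)
$h = -14$ ($h = 50 - 64 = -14$)
$\left(-50 + r{\left(-3,-9 \right)}\right) h = \left(-50 + 8 \left(-9\right)\right) \left(-14\right) = \left(-50 - 72\right) \left(-14\right) = \left(-122\right) \left(-14\right) = 1708$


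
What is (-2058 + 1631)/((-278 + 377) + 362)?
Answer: -427/461 ≈ -0.92625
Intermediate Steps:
(-2058 + 1631)/((-278 + 377) + 362) = -427/(99 + 362) = -427/461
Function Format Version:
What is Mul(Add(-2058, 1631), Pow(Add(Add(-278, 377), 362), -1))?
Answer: Rational(-427, 461) ≈ -0.92625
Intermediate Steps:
Mul(Add(-2058, 1631), Pow(Add(Add(-278, 377), 362), -1)) = Mul(-427, Pow(Add(99, 362), -1)) = Mul(-427, Pow(461, -1)) = Mul(-427, Rational(1, 461)) = Rational(-427, 461)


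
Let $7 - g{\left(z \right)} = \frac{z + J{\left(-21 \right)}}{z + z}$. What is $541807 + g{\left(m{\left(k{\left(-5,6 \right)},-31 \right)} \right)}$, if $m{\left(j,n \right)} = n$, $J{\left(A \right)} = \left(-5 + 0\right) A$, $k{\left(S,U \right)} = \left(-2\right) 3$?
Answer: $\frac{16796271}{31} \approx 5.4182 \cdot 10^{5}$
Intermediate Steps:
$k{\left(S,U \right)} = -6$
$J{\left(A \right)} = - 5 A$
$g{\left(z \right)} = 7 - \frac{105 + z}{2 z}$ ($g{\left(z \right)} = 7 - \frac{z - -105}{z + z} = 7 - \frac{z + 105}{2 z} = 7 - \left(105 + z\right) \frac{1}{2 z} = 7 - \frac{105 + z}{2 z}$)
$541807 + g{\left(m{\left(k{\left(-5,6 \right)},-31 \right)} \right)} = 541807 + \frac{-105 + 13 \left(-31\right)}{2 \left(-31\right)} = 541807 + \frac{1}{2} \left(- \frac{1}{31}\right) \left(-105 - 403\right) = 541807 + \frac{1}{2} \left(- \frac{1}{31}\right) \left(-508\right) = 541807 + \frac{254}{31} = \frac{16796271}{31}$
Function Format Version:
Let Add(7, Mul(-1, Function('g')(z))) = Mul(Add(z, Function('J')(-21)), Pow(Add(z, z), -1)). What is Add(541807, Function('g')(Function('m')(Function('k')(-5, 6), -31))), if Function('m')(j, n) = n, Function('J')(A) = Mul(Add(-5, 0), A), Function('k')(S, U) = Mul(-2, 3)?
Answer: Rational(16796271, 31) ≈ 5.4182e+5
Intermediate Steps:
Function('k')(S, U) = -6
Function('J')(A) = Mul(-5, A)
Function('g')(z) = Add(7, Mul(Rational(-1, 2), Pow(z, -1), Add(105, z))) (Function('g')(z) = Add(7, Mul(-1, Mul(Add(z, Mul(-5, -21)), Pow(Add(z, z), -1)))) = Add(7, Mul(-1, Mul(Add(z, 105), Pow(Mul(2, z), -1)))) = Add(7, Mul(-1, Mul(Add(105, z), Mul(Rational(1, 2), Pow(z, -1))))) = Add(7, Mul(-1, Mul(Rational(1, 2), Pow(z, -1), Add(105, z)))) = Add(7, Mul(Rational(-1, 2), Pow(z, -1), Add(105, z))))
Add(541807, Function('g')(Function('m')(Function('k')(-5, 6), -31))) = Add(541807, Mul(Rational(1, 2), Pow(-31, -1), Add(-105, Mul(13, -31)))) = Add(541807, Mul(Rational(1, 2), Rational(-1, 31), Add(-105, -403))) = Add(541807, Mul(Rational(1, 2), Rational(-1, 31), -508)) = Add(541807, Rational(254, 31)) = Rational(16796271, 31)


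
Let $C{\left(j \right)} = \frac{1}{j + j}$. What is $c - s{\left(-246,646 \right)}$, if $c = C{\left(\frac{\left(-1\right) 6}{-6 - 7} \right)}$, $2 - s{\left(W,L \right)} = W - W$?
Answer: $- \frac{11}{12} \approx -0.91667$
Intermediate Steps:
$s{\left(W,L \right)} = 2$ ($s{\left(W,L \right)} = 2 - \left(W - W\right) = 2 - 0 = 2 + 0 = 2$)
$C{\left(j \right)} = \frac{1}{2 j}$
$c = \frac{13}{12}$ ($c = \frac{1}{2 \frac{\left(-1\right) 6}{-6 - 7}} = \frac{1}{2 \left(- \frac{6}{-13}\right)} = \frac{1}{2 \left(\left(-6\right) \left(- \frac{1}{13}\right)\right)} = \frac{1}{2 \cdot \frac{6}{13}} = \frac{1}{2} \cdot \frac{13}{6} = \frac{13}{12} \approx 1.0833$)
$c - s{\left(-246,646 \right)} = \frac{13}{12} - 2 = - \frac{11}{12}$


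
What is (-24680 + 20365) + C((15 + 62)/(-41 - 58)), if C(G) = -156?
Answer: -4471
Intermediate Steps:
(-24680 + 20365) + C((15 + 62)/(-41 - 58)) = (-24680 + 20365) - 156 = -4315 - 156 = -4471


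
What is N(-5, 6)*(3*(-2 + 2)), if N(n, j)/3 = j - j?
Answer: 0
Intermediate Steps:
N(n, j) = 0 (N(n, j) = 3*(j - j) = 3*0 = 0)
N(-5, 6)*(3*(-2 + 2)) = 0*(3*(-2 + 2)) = 0*(3*0) = 0*0 = 0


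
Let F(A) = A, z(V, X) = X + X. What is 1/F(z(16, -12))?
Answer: -1/24 ≈ -0.041667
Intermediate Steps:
z(V, X) = 2*X
1/F(z(16, -12)) = 1/(2*(-12)) = 1/(-24) = -1/24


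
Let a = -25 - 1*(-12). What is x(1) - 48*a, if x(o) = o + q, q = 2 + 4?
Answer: 631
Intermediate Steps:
q = 6
x(o) = 6 + o (x(o) = o + 6 = 6 + o)
a = -13 (a = -25 + 12 = -13)
x(1) - 48*a = (6 + 1) - 48*(-13) = 7 + 624 = 631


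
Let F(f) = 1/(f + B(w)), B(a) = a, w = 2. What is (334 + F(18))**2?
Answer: 44635761/400 ≈ 1.1159e+5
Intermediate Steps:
F(f) = 1/(2 + f) (F(f) = 1/(f + 2) = 1/(2 + f))
(334 + F(18))**2 = (334 + 1/(2 + 18))**2 = (334 + 1/20)**2 = (6681/20)**2 = 44635761/400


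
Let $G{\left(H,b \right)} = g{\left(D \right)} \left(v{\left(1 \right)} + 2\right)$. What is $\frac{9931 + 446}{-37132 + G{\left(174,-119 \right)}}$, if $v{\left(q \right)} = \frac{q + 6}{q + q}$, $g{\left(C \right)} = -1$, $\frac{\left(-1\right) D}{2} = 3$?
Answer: $- \frac{20754}{74275} \approx -0.27942$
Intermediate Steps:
$D = -6$ ($D = \left(-2\right) 3 = -6$)
$v{\left(q \right)} = \frac{6 + q}{2 q}$
$G{\left(H,b \right)} = - \frac{11}{2}$ ($G{\left(H,b \right)} = - (\frac{6 + 1}{2 \cdot 1} + 2) = - (\frac{1}{2} \cdot 1 \cdot 7 + 2) = - (\frac{7}{2} + 2) = \left(-1\right) \frac{11}{2} = - \frac{11}{2}$)
$\frac{9931 + 446}{-37132 + G{\left(174,-119 \right)}} = \frac{9931 + 446}{-37132 - \frac{11}{2}} = \frac{10377}{- \frac{74275}{2}} = 10377 \left(- \frac{2}{74275}\right) = - \frac{20754}{74275}$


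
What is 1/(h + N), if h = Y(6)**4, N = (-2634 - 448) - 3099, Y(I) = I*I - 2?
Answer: 1/1330155 ≈ 7.5179e-7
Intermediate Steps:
Y(I) = -2 + I**2 (Y(I) = I**2 - 2 = -2 + I**2)
N = -6181 (N = -3082 - 3099 = -6181)
h = 1336336 (h = (-2 + 6**2)**4 = (-2 + 36)**4 = 34**4 = 1336336)
1/(h + N) = 1/(1336336 - 6181) = 1/1330155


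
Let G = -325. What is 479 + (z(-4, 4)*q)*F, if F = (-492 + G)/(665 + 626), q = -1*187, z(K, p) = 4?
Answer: 1229505/1291 ≈ 952.37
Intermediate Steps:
q = -187
F = -817/1291 (F = (-492 - 325)/(665 + 626) = -817/1291 ≈ -0.63284)
479 + (z(-4, 4)*q)*F = 479 + (4*(-187))*(-817/1291) = 479 - 748*(-817/1291) = 479 + 611116/1291 = 1229505/1291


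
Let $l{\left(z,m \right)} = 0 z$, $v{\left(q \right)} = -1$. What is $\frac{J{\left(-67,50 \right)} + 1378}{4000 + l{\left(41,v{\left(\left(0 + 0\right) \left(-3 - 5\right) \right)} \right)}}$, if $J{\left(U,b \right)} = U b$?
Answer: $- \frac{493}{1000} \approx -0.493$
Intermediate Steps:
$l{\left(z,m \right)} = 0$
$\frac{J{\left(-67,50 \right)} + 1378}{4000 + l{\left(41,v{\left(\left(0 + 0\right) \left(-3 - 5\right) \right)} \right)}} = \frac{\left(-67\right) 50 + 1378}{4000 + 0} = \frac{-3350 + 1378}{4000} = \left(-1972\right) \frac{1}{4000} = - \frac{493}{1000}$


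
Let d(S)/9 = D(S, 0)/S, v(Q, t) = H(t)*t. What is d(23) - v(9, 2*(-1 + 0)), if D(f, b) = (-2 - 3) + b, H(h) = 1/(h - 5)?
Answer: -361/161 ≈ -2.2422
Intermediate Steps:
H(h) = 1/(-5 + h)
D(f, b) = -5 + b
v(Q, t) = t/(-5 + t)
d(S) = -45/S (d(S) = 9*((-5 + 0)/S) = 9*(-5/S) = -45/S)
d(23) - v(9, 2*(-1 + 0)) = -45/23 - 2*(-1 + 0)/(-5 + 2*(-1 + 0)) = -45*1/23 - 2*(-1)/(-5 + 2*(-1)) = -45/23 - (-2)/(-5 - 2) = -45/23 - (-2)/(-7) = -45/23 - (-2)*(-1)/7 = -45/23 - 1*2/7 = -45/23 - 2/7 = -361/161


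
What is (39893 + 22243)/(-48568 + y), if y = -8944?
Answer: -7767/7189 ≈ -1.0804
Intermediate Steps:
(39893 + 22243)/(-48568 + y) = (39893 + 22243)/(-48568 - 8944) = 62136/(-57512) = 62136*(-1/57512) = -7767/7189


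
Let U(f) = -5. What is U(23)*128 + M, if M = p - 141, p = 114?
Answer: -667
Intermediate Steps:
M = -27 (M = 114 - 141 = -27)
U(23)*128 + M = -5*128 - 27 = -640 - 27 = -667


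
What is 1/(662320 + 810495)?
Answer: 1/1472815 ≈ 6.7897e-7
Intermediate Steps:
1/(662320 + 810495) = 1/1472815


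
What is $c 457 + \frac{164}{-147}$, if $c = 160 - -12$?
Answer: $\frac{11554624}{147} \approx 78603.0$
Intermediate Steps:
$c = 172$ ($c = 160 + 12 = 172$)
$c 457 + \frac{164}{-147} = 172 \cdot 457 + \frac{164}{-147} = 78604 + 164 \left(- \frac{1}{147}\right) = 78604 - \frac{164}{147} = \frac{11554624}{147}$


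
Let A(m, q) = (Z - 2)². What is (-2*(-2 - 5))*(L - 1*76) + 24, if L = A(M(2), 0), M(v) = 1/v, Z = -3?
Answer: -690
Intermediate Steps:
A(m, q) = 25 (A(m, q) = (-3 - 2)² = (-5)² = 25)
L = 25
(-2*(-2 - 5))*(L - 1*76) + 24 = (-2*(-2 - 5))*(25 - 1*76) + 24 = (-2*(-7))*(25 - 76) + 24 = 14*(-51) + 24 = -714 + 24 = -690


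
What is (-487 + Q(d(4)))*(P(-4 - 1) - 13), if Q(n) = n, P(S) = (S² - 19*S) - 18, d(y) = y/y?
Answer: -43254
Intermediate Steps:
d(y) = 1
P(S) = -18 + S² - 19*S
(-487 + Q(d(4)))*(P(-4 - 1) - 13) = (-487 + 1)*((-18 + (-4 - 1)² - 19*(-4 - 1)) - 13) = -486*((-18 + (-5)² - 19*(-5)) - 13) = -486*((-18 + 25 + 95) - 13) = -486*(102 - 13) = -486*89 = -43254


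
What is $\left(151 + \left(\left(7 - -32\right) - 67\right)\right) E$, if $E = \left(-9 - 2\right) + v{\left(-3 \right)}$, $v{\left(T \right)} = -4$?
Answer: $-1845$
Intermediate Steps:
$E = -15$ ($E = \left(-9 - 2\right) - 4 = -11 - 4 = -15$)
$\left(151 + \left(\left(7 - -32\right) - 67\right)\right) E = \left(151 + \left(\left(7 - -32\right) - 67\right)\right) \left(-15\right) = \left(151 + \left(\left(7 + 32\right) - 67\right)\right) \left(-15\right) = \left(151 + \left(39 - 67\right)\right) \left(-15\right) = \left(151 - 28\right) \left(-15\right) = 123 \left(-15\right) = -1845$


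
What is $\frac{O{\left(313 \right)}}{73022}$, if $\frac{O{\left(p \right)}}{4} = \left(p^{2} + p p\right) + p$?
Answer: $\frac{392502}{36511} \approx 10.75$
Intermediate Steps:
$O{\left(p \right)} = 4 p + 8 p^{2}$ ($O{\left(p \right)} = 4 \left(\left(p^{2} + p p\right) + p\right) = 4 \left(\left(p^{2} + p^{2}\right) + p\right) = 4 \left(2 p^{2} + p\right) = 4 \left(p + 2 p^{2}\right) = 4 p + 8 p^{2}$)
$\frac{O{\left(313 \right)}}{73022} = \frac{4 \cdot 313 \left(1 + 2 \cdot 313\right)}{73022} = 4 \cdot 313 \left(1 + 626\right) \frac{1}{73022} = 4 \cdot 313 \cdot 627 \cdot \frac{1}{73022} = 785004 \cdot \frac{1}{73022} = \frac{392502}{36511}$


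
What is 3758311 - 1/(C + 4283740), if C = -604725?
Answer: 13826882543664/3679015 ≈ 3.7583e+6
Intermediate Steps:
3758311 - 1/(C + 4283740) = 3758311 - 1/(-604725 + 4283740) = 3758311 - 1/3679015 = 13826882543664/3679015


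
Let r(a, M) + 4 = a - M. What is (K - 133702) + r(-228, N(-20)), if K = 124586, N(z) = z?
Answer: -9328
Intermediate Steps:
r(a, M) = -4 + a - M (r(a, M) = -4 + (a - M) = -4 + a - M)
(K - 133702) + r(-228, N(-20)) = (124586 - 133702) + (-4 - 228 - 1*(-20)) = -9116 + (-4 - 228 + 20) = -9116 - 212 = -9328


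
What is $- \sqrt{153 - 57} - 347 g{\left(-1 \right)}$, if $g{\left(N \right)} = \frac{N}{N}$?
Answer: $-347 - 4 \sqrt{6} \approx -356.8$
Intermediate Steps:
$g{\left(N \right)} = 1$
$- \sqrt{153 - 57} - 347 g{\left(-1 \right)} = - \sqrt{153 - 57} - 347 = - \sqrt{96} - 347 = - 4 \sqrt{6} - 347 = -347 - 4 \sqrt{6}$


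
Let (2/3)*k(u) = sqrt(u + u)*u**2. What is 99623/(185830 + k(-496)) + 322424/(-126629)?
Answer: (-475928776704*sqrt(62) + 47300891053*I)/(253258*(-92915*I + 738048*sqrt(62))) ≈ -2.5461 - 0.0085692*I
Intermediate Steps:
k(u) = 3*sqrt(2)*u**(5/2)/2 (k(u) = 3*(sqrt(u + u)*u**2)/2 = 3*(sqrt(2*u)*u**2)/2 = 3*((sqrt(2)*sqrt(u))*u**2)/2 = 3*(sqrt(2)*u**(5/2))/2 = 3*sqrt(2)*u**(5/2)/2)
99623/(185830 + k(-496)) + 322424/(-126629) = 99623/(185830 + 3*sqrt(2)*(-496)**(5/2)/2) + 322424/(-126629) = 99623/(185830 + 3*sqrt(2)*(984064*I*sqrt(31))/2) + 322424*(-1/126629) = 99623/(185830 + 1476096*I*sqrt(62)) - 322424/126629 = -322424/126629 + 99623/(185830 + 1476096*I*sqrt(62))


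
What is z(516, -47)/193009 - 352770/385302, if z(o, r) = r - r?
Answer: -58795/64217 ≈ -0.91557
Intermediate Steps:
z(o, r) = 0
z(516, -47)/193009 - 352770/385302 = 0/193009 - 352770/385302 = 0*(1/193009) - 352770*1/385302 = 0 - 58795/64217 = -58795/64217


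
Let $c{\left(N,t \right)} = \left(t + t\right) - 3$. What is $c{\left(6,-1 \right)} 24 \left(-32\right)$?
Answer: $3840$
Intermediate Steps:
$c{\left(N,t \right)} = -3 + 2 t$ ($c{\left(N,t \right)} = 2 t - 3 = -3 + 2 t$)
$c{\left(6,-1 \right)} 24 \left(-32\right) = \left(-3 + 2 \left(-1\right)\right) 24 \left(-32\right) = \left(-3 - 2\right) 24 \left(-32\right) = \left(-5\right) 24 \left(-32\right) = \left(-120\right) \left(-32\right) = 3840$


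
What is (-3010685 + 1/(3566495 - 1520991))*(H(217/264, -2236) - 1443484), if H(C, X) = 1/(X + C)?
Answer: 1311395478855788174346477/301756329712 ≈ 4.3459e+12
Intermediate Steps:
H(C, X) = 1/(C + X)
(-3010685 + 1/(3566495 - 1520991))*(H(217/264, -2236) - 1443484) = (-3010685 + 1/(3566495 - 1520991))*(1/(217/264 - 2236) - 1443484) = (-3010685 + 1/2045504)*(1/(217*(1/264) - 2236) - 1443484) = (-3010685 + 1/2045504)*(1/(217/264 - 2236) - 1443484) = -6158368210239*(1/(-590087/264) - 1443484)/2045504 = -6158368210239*(-264/590087 - 1443484)/2045504 = -6158368210239/2045504*(-851781143372/590087) = 1311395478855788174346477/301756329712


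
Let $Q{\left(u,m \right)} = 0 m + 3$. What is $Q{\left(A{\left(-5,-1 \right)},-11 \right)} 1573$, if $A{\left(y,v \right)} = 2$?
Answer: $4719$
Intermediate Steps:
$Q{\left(u,m \right)} = 3$ ($Q{\left(u,m \right)} = 0 + 3 = 3$)
$Q{\left(A{\left(-5,-1 \right)},-11 \right)} 1573 = 3 \cdot 1573 = 4719$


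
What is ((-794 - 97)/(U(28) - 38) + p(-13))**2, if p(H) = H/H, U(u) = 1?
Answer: 861184/1369 ≈ 629.06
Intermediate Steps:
p(H) = 1
((-794 - 97)/(U(28) - 38) + p(-13))**2 = ((-794 - 97)/(1 - 38) + 1)**2 = (-891/(-37) + 1)**2 = (-891*(-1/37) + 1)**2 = (891/37 + 1)**2 = (928/37)**2 = 861184/1369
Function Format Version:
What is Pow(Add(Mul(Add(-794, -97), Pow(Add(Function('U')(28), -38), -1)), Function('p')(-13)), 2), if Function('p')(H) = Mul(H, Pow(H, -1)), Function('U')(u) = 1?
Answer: Rational(861184, 1369) ≈ 629.06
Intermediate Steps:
Function('p')(H) = 1
Pow(Add(Mul(Add(-794, -97), Pow(Add(Function('U')(28), -38), -1)), Function('p')(-13)), 2) = Pow(Add(Mul(Add(-794, -97), Pow(Add(1, -38), -1)), 1), 2) = Pow(Add(Mul(-891, Pow(-37, -1)), 1), 2) = Pow(Add(Mul(-891, Rational(-1, 37)), 1), 2) = Pow(Add(Rational(891, 37), 1), 2) = Pow(Rational(928, 37), 2) = Rational(861184, 1369)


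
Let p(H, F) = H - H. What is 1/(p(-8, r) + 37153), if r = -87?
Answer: 1/37153 ≈ 2.6916e-5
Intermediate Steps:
p(H, F) = 0
1/(p(-8, r) + 37153) = 1/(0 + 37153) = 1/37153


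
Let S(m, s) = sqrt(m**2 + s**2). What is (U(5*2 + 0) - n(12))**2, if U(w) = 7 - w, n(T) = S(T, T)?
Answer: 297 + 72*sqrt(2) ≈ 398.82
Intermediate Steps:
n(T) = sqrt(2)*sqrt(T**2) (n(T) = sqrt(T**2 + T**2) = sqrt(2*T**2) = sqrt(2)*sqrt(T**2))
(U(5*2 + 0) - n(12))**2 = ((7 - (5*2 + 0)) - sqrt(2)*sqrt(12**2))**2 = ((7 - (10 + 0)) - sqrt(2)*sqrt(144))**2 = ((7 - 1*10) - sqrt(2)*12)**2 = ((7 - 10) - 12*sqrt(2))**2 = (-3 - 12*sqrt(2))**2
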